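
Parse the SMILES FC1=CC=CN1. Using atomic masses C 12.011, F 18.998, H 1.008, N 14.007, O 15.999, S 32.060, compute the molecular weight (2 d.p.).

85.08 g/mol

First, the molecular formula is C4H4FN (counting implicit H from valence).
  C: 4 × 12.011 = 48.044
  F: 1 × 18.998 = 18.998
  H: 4 × 1.008 = 4.032
  N: 1 × 14.007 = 14.007
Sum: 4×12.011 + 1×18.998 + 4×1.008 + 1×14.007 = 85.081 → 85.08 g/mol.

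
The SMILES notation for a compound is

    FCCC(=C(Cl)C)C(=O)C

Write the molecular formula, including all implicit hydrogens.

C7H10ClFO

Walk through each heavy atom and fill implicit hydrogens from standard valence (C 4, N 3, O 2, S 2, halogen 1):
  atom 1: F (halogen, monovalent) → 0 H
  atom 2: C, bond orders sum to 2 (valence 4) → 2 H
  atom 3: C, bond orders sum to 2 (valence 4) → 2 H
  atom 4: C, bond orders sum to 4 (valence 4) → 0 H
  atom 5: C, bond orders sum to 4 (valence 4) → 0 H
  atom 6: Cl (halogen, monovalent) → 0 H
  atom 7: C, bond orders sum to 1 (valence 4) → 3 H
  atom 8: C, bond orders sum to 4 (valence 4) → 0 H
  atom 9: O, bond orders sum to 2 (valence 2) → 0 H
  atom 10: C, bond orders sum to 1 (valence 4) → 3 H
Totals → C:7, H:10, Cl:1, F:1, O:1.
In Hill order: C7H10ClFO.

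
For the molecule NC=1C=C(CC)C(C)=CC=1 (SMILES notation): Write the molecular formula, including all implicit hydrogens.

C9H13N

Walk through each heavy atom and fill implicit hydrogens from standard valence (C 4, N 3, O 2, S 2, halogen 1):
  atom 1: N, bond orders sum to 1 (valence 3) → 2 H
  atom 2: C, bond orders sum to 4 (valence 4) → 0 H
  atom 3: C, bond orders sum to 3 (valence 4) → 1 H
  atom 4: C, bond orders sum to 4 (valence 4) → 0 H
  atom 5: C, bond orders sum to 2 (valence 4) → 2 H
  atom 6: C, bond orders sum to 1 (valence 4) → 3 H
  atom 7: C, bond orders sum to 4 (valence 4) → 0 H
  atom 8: C, bond orders sum to 1 (valence 4) → 3 H
  atom 9: C, bond orders sum to 3 (valence 4) → 1 H
  atom 10: C, bond orders sum to 3 (valence 4) → 1 H
Totals → C:9, H:13, N:1.
In Hill order: C9H13N.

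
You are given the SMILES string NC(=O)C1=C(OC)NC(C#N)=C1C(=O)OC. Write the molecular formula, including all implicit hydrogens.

C9H9N3O4

Walk through each heavy atom and fill implicit hydrogens from standard valence (C 4, N 3, O 2, S 2, halogen 1):
  atom 1: N, bond orders sum to 1 (valence 3) → 2 H
  atom 2: C, bond orders sum to 4 (valence 4) → 0 H
  atom 3: O, bond orders sum to 2 (valence 2) → 0 H
  atom 4: C, bond orders sum to 4 (valence 4) → 0 H
  atom 5: C, bond orders sum to 4 (valence 4) → 0 H
  atom 6: O, bond orders sum to 2 (valence 2) → 0 H
  atom 7: C, bond orders sum to 1 (valence 4) → 3 H
  atom 8: N, bond orders sum to 2 (valence 3) → 1 H
  atom 9: C, bond orders sum to 4 (valence 4) → 0 H
  atom 10: C, bond orders sum to 4 (valence 4) → 0 H
  atom 11: N, bond orders sum to 3 (valence 3) → 0 H
  atom 12: C, bond orders sum to 4 (valence 4) → 0 H
  atom 13: C, bond orders sum to 4 (valence 4) → 0 H
  atom 14: O, bond orders sum to 2 (valence 2) → 0 H
  atom 15: O, bond orders sum to 2 (valence 2) → 0 H
  atom 16: C, bond orders sum to 1 (valence 4) → 3 H
Totals → C:9, H:9, N:3, O:4.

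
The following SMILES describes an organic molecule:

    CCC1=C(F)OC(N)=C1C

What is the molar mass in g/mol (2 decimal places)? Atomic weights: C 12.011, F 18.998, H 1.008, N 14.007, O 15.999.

143.16 g/mol

First, the molecular formula is C7H10FNO (counting implicit H from valence).
  C: 7 × 12.011 = 84.077
  F: 1 × 18.998 = 18.998
  H: 10 × 1.008 = 10.080
  N: 1 × 14.007 = 14.007
  O: 1 × 15.999 = 15.999
Sum: 7×12.011 + 1×18.998 + 10×1.008 + 1×14.007 + 1×15.999 = 143.161 → 143.16 g/mol.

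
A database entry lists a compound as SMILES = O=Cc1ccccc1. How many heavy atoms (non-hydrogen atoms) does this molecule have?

8

Every atom symbol written in the SMILES (organic subset) is one heavy atom; implicit H are not written.
Heavy atoms by element → C:7, O:1.
Total: 8.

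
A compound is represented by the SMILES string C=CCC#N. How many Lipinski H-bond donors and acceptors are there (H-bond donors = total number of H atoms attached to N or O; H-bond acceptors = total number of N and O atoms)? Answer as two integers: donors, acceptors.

Donors: find every N or O and count the H atoms it carries.
  atom 5 (N): bond orders sum to 3 → 0 H
Lipinski HBD = 0.
Acceptors: N atoms = 1, O atoms = 0 → HBA = 1.

0, 1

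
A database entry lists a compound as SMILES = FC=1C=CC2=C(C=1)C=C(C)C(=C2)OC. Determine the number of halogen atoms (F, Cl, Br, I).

Halogen atoms appear at heavy-atom position 1 (1×F).
Other groups present: 1 ether.
Halogen count: 1.

1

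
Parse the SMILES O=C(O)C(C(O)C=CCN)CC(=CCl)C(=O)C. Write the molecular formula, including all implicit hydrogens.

C11H16ClNO4

Walk through each heavy atom and fill implicit hydrogens from standard valence (C 4, N 3, O 2, S 2, halogen 1):
  atom 1: O, bond orders sum to 2 (valence 2) → 0 H
  atom 2: C, bond orders sum to 4 (valence 4) → 0 H
  atom 3: O, bond orders sum to 1 (valence 2) → 1 H
  atom 4: C, bond orders sum to 3 (valence 4) → 1 H
  atom 5: C, bond orders sum to 3 (valence 4) → 1 H
  atom 6: O, bond orders sum to 1 (valence 2) → 1 H
  atom 7: C, bond orders sum to 3 (valence 4) → 1 H
  atom 8: C, bond orders sum to 3 (valence 4) → 1 H
  atom 9: C, bond orders sum to 2 (valence 4) → 2 H
  atom 10: N, bond orders sum to 1 (valence 3) → 2 H
  atom 11: C, bond orders sum to 2 (valence 4) → 2 H
  atom 12: C, bond orders sum to 4 (valence 4) → 0 H
  atom 13: C, bond orders sum to 3 (valence 4) → 1 H
  atom 14: Cl (halogen, monovalent) → 0 H
  atom 15: C, bond orders sum to 4 (valence 4) → 0 H
  atom 16: O, bond orders sum to 2 (valence 2) → 0 H
  atom 17: C, bond orders sum to 1 (valence 4) → 3 H
Totals → C:11, H:16, Cl:1, N:1, O:4.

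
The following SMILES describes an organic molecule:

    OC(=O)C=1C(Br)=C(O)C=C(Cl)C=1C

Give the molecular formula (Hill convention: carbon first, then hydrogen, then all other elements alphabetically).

C8H6BrClO3

Walk through each heavy atom and fill implicit hydrogens from standard valence (C 4, N 3, O 2, S 2, halogen 1):
  atom 1: O, bond orders sum to 1 (valence 2) → 1 H
  atom 2: C, bond orders sum to 4 (valence 4) → 0 H
  atom 3: O, bond orders sum to 2 (valence 2) → 0 H
  atom 4: C, bond orders sum to 4 (valence 4) → 0 H
  atom 5: C, bond orders sum to 4 (valence 4) → 0 H
  atom 6: Br (halogen, monovalent) → 0 H
  atom 7: C, bond orders sum to 4 (valence 4) → 0 H
  atom 8: O, bond orders sum to 1 (valence 2) → 1 H
  atom 9: C, bond orders sum to 3 (valence 4) → 1 H
  atom 10: C, bond orders sum to 4 (valence 4) → 0 H
  atom 11: Cl (halogen, monovalent) → 0 H
  atom 12: C, bond orders sum to 4 (valence 4) → 0 H
  atom 13: C, bond orders sum to 1 (valence 4) → 3 H
Totals → C:8, H:6, Br:1, Cl:1, O:3.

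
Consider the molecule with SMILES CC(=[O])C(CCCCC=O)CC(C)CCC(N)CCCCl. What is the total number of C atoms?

17

Count every carbon token in the SMILES (each C, including those in ring-closure positions and inside branches).
Carbon count: 17.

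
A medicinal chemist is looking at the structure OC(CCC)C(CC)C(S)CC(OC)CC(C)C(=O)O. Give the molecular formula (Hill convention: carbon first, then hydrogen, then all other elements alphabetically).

C15H30O4S

Walk through each heavy atom and fill implicit hydrogens from standard valence (C 4, N 3, O 2, S 2, halogen 1):
  atom 1: O, bond orders sum to 1 (valence 2) → 1 H
  atom 2: C, bond orders sum to 3 (valence 4) → 1 H
  atom 3: C, bond orders sum to 2 (valence 4) → 2 H
  atom 4: C, bond orders sum to 2 (valence 4) → 2 H
  atom 5: C, bond orders sum to 1 (valence 4) → 3 H
  atom 6: C, bond orders sum to 3 (valence 4) → 1 H
  atom 7: C, bond orders sum to 2 (valence 4) → 2 H
  atom 8: C, bond orders sum to 1 (valence 4) → 3 H
  atom 9: C, bond orders sum to 3 (valence 4) → 1 H
  atom 10: S, bond orders sum to 1 (valence 2) → 1 H
  atom 11: C, bond orders sum to 2 (valence 4) → 2 H
  atom 12: C, bond orders sum to 3 (valence 4) → 1 H
  atom 13: O, bond orders sum to 2 (valence 2) → 0 H
  atom 14: C, bond orders sum to 1 (valence 4) → 3 H
  atom 15: C, bond orders sum to 2 (valence 4) → 2 H
  atom 16: C, bond orders sum to 3 (valence 4) → 1 H
  atom 17: C, bond orders sum to 1 (valence 4) → 3 H
  atom 18: C, bond orders sum to 4 (valence 4) → 0 H
  atom 19: O, bond orders sum to 2 (valence 2) → 0 H
  atom 20: O, bond orders sum to 1 (valence 2) → 1 H
Totals → C:15, H:30, O:4, S:1.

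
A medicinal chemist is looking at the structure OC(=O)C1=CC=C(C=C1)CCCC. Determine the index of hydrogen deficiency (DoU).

5

Molecular formula: C11H14O2.
DoU = (2C + 2 + N − H − X) / 2, where X is the halogen count and O/S are ignored.
    = (2·11 + 2 + 0 − 14 − 0) / 2 = 10 / 2 = 5.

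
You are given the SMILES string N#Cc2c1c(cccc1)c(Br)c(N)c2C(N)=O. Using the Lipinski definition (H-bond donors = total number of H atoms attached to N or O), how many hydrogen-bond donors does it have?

4

Donors: find every N or O and count the H atoms it carries.
  atom 1 (N): bond orders sum to 3 → 0 H
  atom 13 (N): bond orders sum to 1 → 2 H
  atom 16 (N): bond orders sum to 1 → 2 H
  atom 17 (O): bond orders sum to 2 → 0 H
Lipinski HBD = 4.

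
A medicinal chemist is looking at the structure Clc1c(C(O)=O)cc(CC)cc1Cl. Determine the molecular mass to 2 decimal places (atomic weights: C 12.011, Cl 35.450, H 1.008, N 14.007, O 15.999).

219.06 g/mol

First, the molecular formula is C9H8Cl2O2 (counting implicit H from valence).
  C: 9 × 12.011 = 108.099
  Cl: 2 × 35.450 = 70.900
  H: 8 × 1.008 = 8.064
  O: 2 × 15.999 = 31.998
Sum: 9×12.011 + 2×35.450 + 8×1.008 + 2×15.999 = 219.061 → 219.06 g/mol.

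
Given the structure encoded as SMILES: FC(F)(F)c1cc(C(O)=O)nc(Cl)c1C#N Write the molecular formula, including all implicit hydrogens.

C8H2ClF3N2O2

Walk through each heavy atom and fill implicit hydrogens from standard valence (C 4, N 3, O 2, S 2, halogen 1); for lowercase aromatic atoms, an aromatic c carries 1 H when it has two neighbours and 0 H with three, and aromatic n carries 0 H:
  atom 1: F (halogen, monovalent) → 0 H
  atom 2: C, bond orders sum to 4 (valence 4) → 0 H
  atom 3: F (halogen, monovalent) → 0 H
  atom 4: F (halogen, monovalent) → 0 H
  atom 5: aromatic c, 3 neighbours → 0 H
  atom 6: aromatic c, 2 neighbours → 1 H
  atom 7: aromatic c, 3 neighbours → 0 H
  atom 8: C, bond orders sum to 4 (valence 4) → 0 H
  atom 9: O, bond orders sum to 1 (valence 2) → 1 H
  atom 10: O, bond orders sum to 2 (valence 2) → 0 H
  atom 11: aromatic n, 2 neighbours → 0 H
  atom 12: aromatic c, 3 neighbours → 0 H
  atom 13: Cl (halogen, monovalent) → 0 H
  atom 14: aromatic c, 3 neighbours → 0 H
  atom 15: C, bond orders sum to 4 (valence 4) → 0 H
  atom 16: N, bond orders sum to 3 (valence 3) → 0 H
Totals → C:8, H:2, Cl:1, F:3, N:2, O:2.
In Hill order: C8H2ClF3N2O2.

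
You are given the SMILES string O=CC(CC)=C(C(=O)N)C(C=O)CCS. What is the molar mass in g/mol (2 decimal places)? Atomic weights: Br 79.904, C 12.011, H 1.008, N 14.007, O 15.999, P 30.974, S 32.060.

First, the molecular formula is C10H15NO3S (counting implicit H from valence).
  C: 10 × 12.011 = 120.110
  H: 15 × 1.008 = 15.120
  N: 1 × 14.007 = 14.007
  O: 3 × 15.999 = 47.997
  S: 1 × 32.060 = 32.060
Sum: 10×12.011 + 15×1.008 + 1×14.007 + 3×15.999 + 1×32.060 = 229.294 → 229.29 g/mol.

229.29 g/mol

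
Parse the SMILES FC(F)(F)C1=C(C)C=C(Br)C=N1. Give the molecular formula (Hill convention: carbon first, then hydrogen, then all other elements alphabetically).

Walk through each heavy atom and fill implicit hydrogens from standard valence (C 4, N 3, O 2, S 2, halogen 1):
  atom 1: F (halogen, monovalent) → 0 H
  atom 2: C, bond orders sum to 4 (valence 4) → 0 H
  atom 3: F (halogen, monovalent) → 0 H
  atom 4: F (halogen, monovalent) → 0 H
  atom 5: C, bond orders sum to 4 (valence 4) → 0 H
  atom 6: C, bond orders sum to 4 (valence 4) → 0 H
  atom 7: C, bond orders sum to 1 (valence 4) → 3 H
  atom 8: C, bond orders sum to 3 (valence 4) → 1 H
  atom 9: C, bond orders sum to 4 (valence 4) → 0 H
  atom 10: Br (halogen, monovalent) → 0 H
  atom 11: C, bond orders sum to 3 (valence 4) → 1 H
  atom 12: N, bond orders sum to 3 (valence 3) → 0 H
Totals → C:7, H:5, Br:1, F:3, N:1.

C7H5BrF3N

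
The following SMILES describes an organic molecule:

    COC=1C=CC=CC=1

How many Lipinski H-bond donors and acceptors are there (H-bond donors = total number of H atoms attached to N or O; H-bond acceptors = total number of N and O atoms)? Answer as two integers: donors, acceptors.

0, 1

Donors: find every N or O and count the H atoms it carries.
  atom 2 (O): bond orders sum to 2 → 0 H
Lipinski HBD = 0.
Acceptors: N atoms = 0, O atoms = 1 → HBA = 1.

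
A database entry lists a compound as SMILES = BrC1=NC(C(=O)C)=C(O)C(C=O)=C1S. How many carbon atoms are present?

Count every carbon token in the SMILES (each C, including those in ring-closure positions and inside branches).
Carbon count: 8.

8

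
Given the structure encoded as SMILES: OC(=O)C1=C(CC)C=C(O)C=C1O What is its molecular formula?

Walk through each heavy atom and fill implicit hydrogens from standard valence (C 4, N 3, O 2, S 2, halogen 1):
  atom 1: O, bond orders sum to 1 (valence 2) → 1 H
  atom 2: C, bond orders sum to 4 (valence 4) → 0 H
  atom 3: O, bond orders sum to 2 (valence 2) → 0 H
  atom 4: C, bond orders sum to 4 (valence 4) → 0 H
  atom 5: C, bond orders sum to 4 (valence 4) → 0 H
  atom 6: C, bond orders sum to 2 (valence 4) → 2 H
  atom 7: C, bond orders sum to 1 (valence 4) → 3 H
  atom 8: C, bond orders sum to 3 (valence 4) → 1 H
  atom 9: C, bond orders sum to 4 (valence 4) → 0 H
  atom 10: O, bond orders sum to 1 (valence 2) → 1 H
  atom 11: C, bond orders sum to 3 (valence 4) → 1 H
  atom 12: C, bond orders sum to 4 (valence 4) → 0 H
  atom 13: O, bond orders sum to 1 (valence 2) → 1 H
Totals → C:9, H:10, O:4.

C9H10O4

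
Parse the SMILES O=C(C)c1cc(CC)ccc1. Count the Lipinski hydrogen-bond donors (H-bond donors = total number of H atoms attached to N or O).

0

Donors: find every N or O and count the H atoms it carries.
  atom 1 (O): bond orders sum to 2 → 0 H
Lipinski HBD = 0.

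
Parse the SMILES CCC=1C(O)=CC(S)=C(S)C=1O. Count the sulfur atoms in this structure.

Scan the SMILES for S atoms (remember two-letter symbols like Cl and Br are single atoms).
Sulfur count: 2.

2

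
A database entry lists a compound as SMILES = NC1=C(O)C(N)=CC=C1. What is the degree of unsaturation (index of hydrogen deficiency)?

Molecular formula: C6H8N2O.
DoU = (2C + 2 + N − H − X) / 2, where X is the halogen count and O/S are ignored.
    = (2·6 + 2 + 2 − 8 − 0) / 2 = 8 / 2 = 4.

4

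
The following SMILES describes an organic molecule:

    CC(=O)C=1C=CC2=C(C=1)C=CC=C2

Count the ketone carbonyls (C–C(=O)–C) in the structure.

The ketone motif appears at heavy-atom position 2 in the SMILES.
Ketone count: 1.

1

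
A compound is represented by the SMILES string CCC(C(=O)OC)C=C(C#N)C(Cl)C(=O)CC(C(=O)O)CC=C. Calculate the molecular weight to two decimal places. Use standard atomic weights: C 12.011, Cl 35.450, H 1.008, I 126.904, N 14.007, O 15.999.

341.79 g/mol

First, the molecular formula is C16H20ClNO5 (counting implicit H from valence).
  C: 16 × 12.011 = 192.176
  Cl: 1 × 35.450 = 35.450
  H: 20 × 1.008 = 20.160
  N: 1 × 14.007 = 14.007
  O: 5 × 15.999 = 79.995
Sum: 16×12.011 + 1×35.450 + 20×1.008 + 1×14.007 + 5×15.999 = 341.788 → 341.79 g/mol.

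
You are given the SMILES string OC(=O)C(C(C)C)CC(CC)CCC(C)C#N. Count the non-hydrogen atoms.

Every atom symbol written in the SMILES (organic subset) is one heavy atom; implicit H are not written.
Heavy atoms by element → C:14, N:1, O:2.
Total: 17.

17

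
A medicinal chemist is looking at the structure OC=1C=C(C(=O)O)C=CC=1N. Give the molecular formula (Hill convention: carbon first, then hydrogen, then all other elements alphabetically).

C7H7NO3

Walk through each heavy atom and fill implicit hydrogens from standard valence (C 4, N 3, O 2, S 2, halogen 1):
  atom 1: O, bond orders sum to 1 (valence 2) → 1 H
  atom 2: C, bond orders sum to 4 (valence 4) → 0 H
  atom 3: C, bond orders sum to 3 (valence 4) → 1 H
  atom 4: C, bond orders sum to 4 (valence 4) → 0 H
  atom 5: C, bond orders sum to 4 (valence 4) → 0 H
  atom 6: O, bond orders sum to 2 (valence 2) → 0 H
  atom 7: O, bond orders sum to 1 (valence 2) → 1 H
  atom 8: C, bond orders sum to 3 (valence 4) → 1 H
  atom 9: C, bond orders sum to 3 (valence 4) → 1 H
  atom 10: C, bond orders sum to 4 (valence 4) → 0 H
  atom 11: N, bond orders sum to 1 (valence 3) → 2 H
Totals → C:7, H:7, N:1, O:3.
In Hill order: C7H7NO3.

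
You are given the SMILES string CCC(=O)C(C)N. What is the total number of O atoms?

Scan the SMILES for O atoms (remember two-letter symbols like Cl and Br are single atoms).
Oxygen count: 1.

1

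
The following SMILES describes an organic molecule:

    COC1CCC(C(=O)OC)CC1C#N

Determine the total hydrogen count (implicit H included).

15

Walk through each heavy atom and fill implicit hydrogens from standard valence (C 4, N 3, O 2, S 2, halogen 1):
  atom 1: C, bond orders sum to 1 (valence 4) → 3 H
  atom 2: O, bond orders sum to 2 (valence 2) → 0 H
  atom 3: C, bond orders sum to 3 (valence 4) → 1 H
  atom 4: C, bond orders sum to 2 (valence 4) → 2 H
  atom 5: C, bond orders sum to 2 (valence 4) → 2 H
  atom 6: C, bond orders sum to 3 (valence 4) → 1 H
  atom 7: C, bond orders sum to 4 (valence 4) → 0 H
  atom 8: O, bond orders sum to 2 (valence 2) → 0 H
  atom 9: O, bond orders sum to 2 (valence 2) → 0 H
  atom 10: C, bond orders sum to 1 (valence 4) → 3 H
  atom 11: C, bond orders sum to 2 (valence 4) → 2 H
  atom 12: C, bond orders sum to 3 (valence 4) → 1 H
  atom 13: C, bond orders sum to 4 (valence 4) → 0 H
  atom 14: N, bond orders sum to 3 (valence 3) → 0 H
Total hydrogens: 15.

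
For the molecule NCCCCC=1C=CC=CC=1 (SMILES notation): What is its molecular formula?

C10H15N

Walk through each heavy atom and fill implicit hydrogens from standard valence (C 4, N 3, O 2, S 2, halogen 1):
  atom 1: N, bond orders sum to 1 (valence 3) → 2 H
  atom 2: C, bond orders sum to 2 (valence 4) → 2 H
  atom 3: C, bond orders sum to 2 (valence 4) → 2 H
  atom 4: C, bond orders sum to 2 (valence 4) → 2 H
  atom 5: C, bond orders sum to 2 (valence 4) → 2 H
  atom 6: C, bond orders sum to 4 (valence 4) → 0 H
  atom 7: C, bond orders sum to 3 (valence 4) → 1 H
  atom 8: C, bond orders sum to 3 (valence 4) → 1 H
  atom 9: C, bond orders sum to 3 (valence 4) → 1 H
  atom 10: C, bond orders sum to 3 (valence 4) → 1 H
  atom 11: C, bond orders sum to 3 (valence 4) → 1 H
Totals → C:10, H:15, N:1.
In Hill order: C10H15N.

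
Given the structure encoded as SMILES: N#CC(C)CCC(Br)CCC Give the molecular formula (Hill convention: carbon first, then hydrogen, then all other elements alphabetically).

Walk through each heavy atom and fill implicit hydrogens from standard valence (C 4, N 3, O 2, S 2, halogen 1):
  atom 1: N, bond orders sum to 3 (valence 3) → 0 H
  atom 2: C, bond orders sum to 4 (valence 4) → 0 H
  atom 3: C, bond orders sum to 3 (valence 4) → 1 H
  atom 4: C, bond orders sum to 1 (valence 4) → 3 H
  atom 5: C, bond orders sum to 2 (valence 4) → 2 H
  atom 6: C, bond orders sum to 2 (valence 4) → 2 H
  atom 7: C, bond orders sum to 3 (valence 4) → 1 H
  atom 8: Br (halogen, monovalent) → 0 H
  atom 9: C, bond orders sum to 2 (valence 4) → 2 H
  atom 10: C, bond orders sum to 2 (valence 4) → 2 H
  atom 11: C, bond orders sum to 1 (valence 4) → 3 H
Totals → C:9, H:16, Br:1, N:1.

C9H16BrN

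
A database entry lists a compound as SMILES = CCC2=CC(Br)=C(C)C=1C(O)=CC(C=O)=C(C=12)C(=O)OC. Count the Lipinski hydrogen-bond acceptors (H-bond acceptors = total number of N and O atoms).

4

N atoms: 0; O atoms: 4.
Lipinski HBA = 0 + 4 = 4.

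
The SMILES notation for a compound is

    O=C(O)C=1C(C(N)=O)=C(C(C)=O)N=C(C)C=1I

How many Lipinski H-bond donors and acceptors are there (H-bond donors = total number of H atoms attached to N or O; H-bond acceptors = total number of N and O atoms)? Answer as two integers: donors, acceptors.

Donors: find every N or O and count the H atoms it carries.
  atom 1 (O): bond orders sum to 2 → 0 H
  atom 3 (O): bond orders sum to 1 → 1 H
  atom 7 (N): bond orders sum to 1 → 2 H
  atom 8 (O): bond orders sum to 2 → 0 H
  atom 12 (O): bond orders sum to 2 → 0 H
  atom 13 (N): bond orders sum to 3 → 0 H
Lipinski HBD = 3.
Acceptors: N atoms = 2, O atoms = 4 → HBA = 6.

3, 6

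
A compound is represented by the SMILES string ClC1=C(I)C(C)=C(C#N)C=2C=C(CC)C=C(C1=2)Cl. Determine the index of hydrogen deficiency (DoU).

Molecular formula: C14H10Cl2IN.
DoU = (2C + 2 + N − H − X) / 2, where X is the halogen count and O/S are ignored.
    = (2·14 + 2 + 1 − 10 − 3) / 2 = 18 / 2 = 9.

9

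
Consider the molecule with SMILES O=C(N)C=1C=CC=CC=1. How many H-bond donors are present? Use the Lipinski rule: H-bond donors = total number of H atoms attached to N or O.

Donors: find every N or O and count the H atoms it carries.
  atom 1 (O): bond orders sum to 2 → 0 H
  atom 3 (N): bond orders sum to 1 → 2 H
Lipinski HBD = 2.

2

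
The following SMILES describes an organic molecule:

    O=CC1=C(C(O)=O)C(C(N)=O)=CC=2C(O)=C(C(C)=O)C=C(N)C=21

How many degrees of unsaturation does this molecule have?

Degree of unsaturation = (number of rings) + (number of π bonds).
Ring closures in the SMILES: 2.
π bonds: 9 double bonds (each 1 DoU) → 9 DoU from unsaturation.
Total DoU = 2 + 9 = 11.

11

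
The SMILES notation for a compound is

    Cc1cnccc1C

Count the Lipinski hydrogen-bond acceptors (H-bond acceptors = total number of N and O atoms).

1

N atoms: 1; O atoms: 0.
Lipinski HBA = 1 + 0 = 1.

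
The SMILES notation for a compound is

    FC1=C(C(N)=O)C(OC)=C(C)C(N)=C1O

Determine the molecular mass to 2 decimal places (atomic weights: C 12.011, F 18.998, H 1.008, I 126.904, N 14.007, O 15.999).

First, the molecular formula is C9H11FN2O3 (counting implicit H from valence).
  C: 9 × 12.011 = 108.099
  F: 1 × 18.998 = 18.998
  H: 11 × 1.008 = 11.088
  N: 2 × 14.007 = 28.014
  O: 3 × 15.999 = 47.997
Sum: 9×12.011 + 1×18.998 + 11×1.008 + 2×14.007 + 3×15.999 = 214.196 → 214.20 g/mol.

214.20 g/mol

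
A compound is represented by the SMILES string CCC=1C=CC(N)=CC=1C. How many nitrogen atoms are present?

Scan the SMILES for N atoms (remember two-letter symbols like Cl and Br are single atoms).
Nitrogen count: 1.

1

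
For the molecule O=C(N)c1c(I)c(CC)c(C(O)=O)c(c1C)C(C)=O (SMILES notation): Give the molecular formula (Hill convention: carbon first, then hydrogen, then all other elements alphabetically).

Walk through each heavy atom and fill implicit hydrogens from standard valence (C 4, N 3, O 2, S 2, halogen 1); for lowercase aromatic atoms, an aromatic c carries 1 H when it has two neighbours and 0 H with three, and aromatic n carries 0 H:
  atom 1: O, bond orders sum to 2 (valence 2) → 0 H
  atom 2: C, bond orders sum to 4 (valence 4) → 0 H
  atom 3: N, bond orders sum to 1 (valence 3) → 2 H
  atom 4: aromatic c, 3 neighbours → 0 H
  atom 5: aromatic c, 3 neighbours → 0 H
  atom 6: I (halogen, monovalent) → 0 H
  atom 7: aromatic c, 3 neighbours → 0 H
  atom 8: C, bond orders sum to 2 (valence 4) → 2 H
  atom 9: C, bond orders sum to 1 (valence 4) → 3 H
  atom 10: aromatic c, 3 neighbours → 0 H
  atom 11: C, bond orders sum to 4 (valence 4) → 0 H
  atom 12: O, bond orders sum to 1 (valence 2) → 1 H
  atom 13: O, bond orders sum to 2 (valence 2) → 0 H
  atom 14: aromatic c, 3 neighbours → 0 H
  atom 15: aromatic c, 3 neighbours → 0 H
  atom 16: C, bond orders sum to 1 (valence 4) → 3 H
  atom 17: C, bond orders sum to 4 (valence 4) → 0 H
  atom 18: C, bond orders sum to 1 (valence 4) → 3 H
  atom 19: O, bond orders sum to 2 (valence 2) → 0 H
Totals → C:13, H:14, I:1, N:1, O:4.

C13H14INO4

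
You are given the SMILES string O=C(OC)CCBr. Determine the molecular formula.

Walk through each heavy atom and fill implicit hydrogens from standard valence (C 4, N 3, O 2, S 2, halogen 1):
  atom 1: O, bond orders sum to 2 (valence 2) → 0 H
  atom 2: C, bond orders sum to 4 (valence 4) → 0 H
  atom 3: O, bond orders sum to 2 (valence 2) → 0 H
  atom 4: C, bond orders sum to 1 (valence 4) → 3 H
  atom 5: C, bond orders sum to 2 (valence 4) → 2 H
  atom 6: C, bond orders sum to 2 (valence 4) → 2 H
  atom 7: Br (halogen, monovalent) → 0 H
Totals → C:4, H:7, Br:1, O:2.
In Hill order: C4H7BrO2.

C4H7BrO2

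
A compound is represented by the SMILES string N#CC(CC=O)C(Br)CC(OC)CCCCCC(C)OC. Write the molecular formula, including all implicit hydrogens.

Walk through each heavy atom and fill implicit hydrogens from standard valence (C 4, N 3, O 2, S 2, halogen 1):
  atom 1: N, bond orders sum to 3 (valence 3) → 0 H
  atom 2: C, bond orders sum to 4 (valence 4) → 0 H
  atom 3: C, bond orders sum to 3 (valence 4) → 1 H
  atom 4: C, bond orders sum to 2 (valence 4) → 2 H
  atom 5: C, bond orders sum to 3 (valence 4) → 1 H
  atom 6: O, bond orders sum to 2 (valence 2) → 0 H
  atom 7: C, bond orders sum to 3 (valence 4) → 1 H
  atom 8: Br (halogen, monovalent) → 0 H
  atom 9: C, bond orders sum to 2 (valence 4) → 2 H
  atom 10: C, bond orders sum to 3 (valence 4) → 1 H
  atom 11: O, bond orders sum to 2 (valence 2) → 0 H
  atom 12: C, bond orders sum to 1 (valence 4) → 3 H
  atom 13: C, bond orders sum to 2 (valence 4) → 2 H
  atom 14: C, bond orders sum to 2 (valence 4) → 2 H
  atom 15: C, bond orders sum to 2 (valence 4) → 2 H
  atom 16: C, bond orders sum to 2 (valence 4) → 2 H
  atom 17: C, bond orders sum to 2 (valence 4) → 2 H
  atom 18: C, bond orders sum to 3 (valence 4) → 1 H
  atom 19: C, bond orders sum to 1 (valence 4) → 3 H
  atom 20: O, bond orders sum to 2 (valence 2) → 0 H
  atom 21: C, bond orders sum to 1 (valence 4) → 3 H
Totals → C:16, H:28, Br:1, N:1, O:3.

C16H28BrNO3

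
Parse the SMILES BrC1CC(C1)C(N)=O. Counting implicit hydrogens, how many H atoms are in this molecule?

Walk through each heavy atom and fill implicit hydrogens from standard valence (C 4, N 3, O 2, S 2, halogen 1):
  atom 1: Br (halogen, monovalent) → 0 H
  atom 2: C, bond orders sum to 3 (valence 4) → 1 H
  atom 3: C, bond orders sum to 2 (valence 4) → 2 H
  atom 4: C, bond orders sum to 3 (valence 4) → 1 H
  atom 5: C, bond orders sum to 2 (valence 4) → 2 H
  atom 6: C, bond orders sum to 4 (valence 4) → 0 H
  atom 7: N, bond orders sum to 1 (valence 3) → 2 H
  atom 8: O, bond orders sum to 2 (valence 2) → 0 H
Total hydrogens: 8.

8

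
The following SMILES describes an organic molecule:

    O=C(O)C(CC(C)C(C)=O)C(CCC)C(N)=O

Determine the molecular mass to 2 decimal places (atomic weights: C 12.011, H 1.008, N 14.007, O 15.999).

First, the molecular formula is C12H21NO4 (counting implicit H from valence).
  C: 12 × 12.011 = 144.132
  H: 21 × 1.008 = 21.168
  N: 1 × 14.007 = 14.007
  O: 4 × 15.999 = 63.996
Sum: 12×12.011 + 21×1.008 + 1×14.007 + 4×15.999 = 243.303 → 243.30 g/mol.

243.30 g/mol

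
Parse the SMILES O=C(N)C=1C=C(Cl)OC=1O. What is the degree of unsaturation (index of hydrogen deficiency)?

Molecular formula: C5H4ClNO3.
DoU = (2C + 2 + N − H − X) / 2, where X is the halogen count and O/S are ignored.
    = (2·5 + 2 + 1 − 4 − 1) / 2 = 8 / 2 = 4.

4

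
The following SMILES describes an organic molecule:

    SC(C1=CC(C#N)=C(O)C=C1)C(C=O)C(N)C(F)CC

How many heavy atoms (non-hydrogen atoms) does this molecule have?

20

Every atom symbol written in the SMILES (organic subset) is one heavy atom; implicit H are not written.
Heavy atoms by element → C:14, F:1, N:2, O:2, S:1.
Total: 20.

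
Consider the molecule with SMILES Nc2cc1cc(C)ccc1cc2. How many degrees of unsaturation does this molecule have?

Molecular formula: C11H11N.
DoU = (2C + 2 + N − H − X) / 2, where X is the halogen count and O/S are ignored.
    = (2·11 + 2 + 1 − 11 − 0) / 2 = 14 / 2 = 7.

7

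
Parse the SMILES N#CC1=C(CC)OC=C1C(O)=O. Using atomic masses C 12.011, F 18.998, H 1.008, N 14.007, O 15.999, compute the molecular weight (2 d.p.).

165.15 g/mol

First, the molecular formula is C8H7NO3 (counting implicit H from valence).
  C: 8 × 12.011 = 96.088
  H: 7 × 1.008 = 7.056
  N: 1 × 14.007 = 14.007
  O: 3 × 15.999 = 47.997
Sum: 8×12.011 + 7×1.008 + 1×14.007 + 3×15.999 = 165.148 → 165.15 g/mol.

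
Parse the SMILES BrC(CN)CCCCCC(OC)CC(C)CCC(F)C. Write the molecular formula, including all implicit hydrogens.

Walk through each heavy atom and fill implicit hydrogens from standard valence (C 4, N 3, O 2, S 2, halogen 1):
  atom 1: Br (halogen, monovalent) → 0 H
  atom 2: C, bond orders sum to 3 (valence 4) → 1 H
  atom 3: C, bond orders sum to 2 (valence 4) → 2 H
  atom 4: N, bond orders sum to 1 (valence 3) → 2 H
  atom 5: C, bond orders sum to 2 (valence 4) → 2 H
  atom 6: C, bond orders sum to 2 (valence 4) → 2 H
  atom 7: C, bond orders sum to 2 (valence 4) → 2 H
  atom 8: C, bond orders sum to 2 (valence 4) → 2 H
  atom 9: C, bond orders sum to 2 (valence 4) → 2 H
  atom 10: C, bond orders sum to 3 (valence 4) → 1 H
  atom 11: O, bond orders sum to 2 (valence 2) → 0 H
  atom 12: C, bond orders sum to 1 (valence 4) → 3 H
  atom 13: C, bond orders sum to 2 (valence 4) → 2 H
  atom 14: C, bond orders sum to 3 (valence 4) → 1 H
  atom 15: C, bond orders sum to 1 (valence 4) → 3 H
  atom 16: C, bond orders sum to 2 (valence 4) → 2 H
  atom 17: C, bond orders sum to 2 (valence 4) → 2 H
  atom 18: C, bond orders sum to 3 (valence 4) → 1 H
  atom 19: F (halogen, monovalent) → 0 H
  atom 20: C, bond orders sum to 1 (valence 4) → 3 H
Totals → C:16, H:33, Br:1, F:1, N:1, O:1.

C16H33BrFNO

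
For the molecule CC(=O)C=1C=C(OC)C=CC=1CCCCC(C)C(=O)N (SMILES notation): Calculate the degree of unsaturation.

Degree of unsaturation = (number of rings) + (number of π bonds).
Ring closures in the SMILES: 1.
π bonds: 5 double bonds (each 1 DoU) → 5 DoU from unsaturation.
Total DoU = 1 + 5 = 6.

6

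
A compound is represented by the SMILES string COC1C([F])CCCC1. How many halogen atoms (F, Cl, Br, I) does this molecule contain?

Halogen atoms appear at heavy-atom position 5 (1×F).
Other groups present: 1 ether.
Halogen count: 1.

1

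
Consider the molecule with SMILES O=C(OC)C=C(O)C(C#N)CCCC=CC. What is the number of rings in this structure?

0

In SMILES, each pair of matching ring-closure digits denotes one ring-closing bond; the number of such bonds equals the number of independent rings.
Ring-closure bonds here: 0.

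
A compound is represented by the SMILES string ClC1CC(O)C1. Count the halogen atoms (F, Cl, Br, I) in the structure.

1

Halogen atoms appear at heavy-atom position 1 (1×Cl).
Other groups present: 1 hydroxyl.
Halogen count: 1.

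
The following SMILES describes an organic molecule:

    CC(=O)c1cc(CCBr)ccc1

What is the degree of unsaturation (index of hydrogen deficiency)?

Molecular formula: C10H11BrO.
DoU = (2C + 2 + N − H − X) / 2, where X is the halogen count and O/S are ignored.
    = (2·10 + 2 + 0 − 11 − 1) / 2 = 10 / 2 = 5.

5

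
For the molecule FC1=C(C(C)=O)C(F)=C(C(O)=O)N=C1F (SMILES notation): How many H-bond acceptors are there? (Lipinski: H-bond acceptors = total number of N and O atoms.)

N atoms: 1; O atoms: 3.
Lipinski HBA = 1 + 3 = 4.

4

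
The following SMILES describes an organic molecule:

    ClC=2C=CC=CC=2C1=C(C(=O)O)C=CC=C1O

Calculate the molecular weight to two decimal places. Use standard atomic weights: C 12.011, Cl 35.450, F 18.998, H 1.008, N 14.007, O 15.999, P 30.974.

248.66 g/mol

First, the molecular formula is C13H9ClO3 (counting implicit H from valence).
  C: 13 × 12.011 = 156.143
  Cl: 1 × 35.450 = 35.450
  H: 9 × 1.008 = 9.072
  O: 3 × 15.999 = 47.997
Sum: 13×12.011 + 1×35.450 + 9×1.008 + 3×15.999 = 248.662 → 248.66 g/mol.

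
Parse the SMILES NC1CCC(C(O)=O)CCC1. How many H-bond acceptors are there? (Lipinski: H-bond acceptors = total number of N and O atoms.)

N atoms: 1; O atoms: 2.
Lipinski HBA = 1 + 2 = 3.

3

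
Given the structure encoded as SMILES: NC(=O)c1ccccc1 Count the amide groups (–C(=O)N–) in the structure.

The amide motif appears at heavy-atom position 2 in the SMILES.
Amide count: 1.

1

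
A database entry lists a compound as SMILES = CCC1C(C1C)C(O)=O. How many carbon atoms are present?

7

Count every carbon token in the SMILES (each C, including those in ring-closure positions and inside branches).
Carbon count: 7.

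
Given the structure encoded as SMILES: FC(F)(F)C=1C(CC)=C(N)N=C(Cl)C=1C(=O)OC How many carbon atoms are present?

Count every carbon token in the SMILES (each C, including those in ring-closure positions and inside branches).
Carbon count: 10.

10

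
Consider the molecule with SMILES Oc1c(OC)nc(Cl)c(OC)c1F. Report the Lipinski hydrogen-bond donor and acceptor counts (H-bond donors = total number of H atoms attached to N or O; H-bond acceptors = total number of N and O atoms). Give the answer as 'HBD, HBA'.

1, 4

Donors: find every N or O and count the H atoms it carries.
  atom 1 (O): bond orders sum to 1 → 1 H
  atom 4 (O): bond orders sum to 2 → 0 H
  atom 6 (N): bond orders sum to 3 → 0 H
  atom 10 (O): bond orders sum to 2 → 0 H
Lipinski HBD = 1.
Acceptors: N atoms = 1, O atoms = 3 → HBA = 4.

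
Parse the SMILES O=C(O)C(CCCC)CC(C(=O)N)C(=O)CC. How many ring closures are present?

0

In SMILES, each pair of matching ring-closure digits denotes one ring-closing bond; the number of such bonds equals the number of independent rings.
Ring-closure bonds here: 0.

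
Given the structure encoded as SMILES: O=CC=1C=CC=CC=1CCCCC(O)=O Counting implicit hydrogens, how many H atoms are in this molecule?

Walk through each heavy atom and fill implicit hydrogens from standard valence (C 4, N 3, O 2, S 2, halogen 1):
  atom 1: O, bond orders sum to 2 (valence 2) → 0 H
  atom 2: C, bond orders sum to 3 (valence 4) → 1 H
  atom 3: C, bond orders sum to 4 (valence 4) → 0 H
  atom 4: C, bond orders sum to 3 (valence 4) → 1 H
  atom 5: C, bond orders sum to 3 (valence 4) → 1 H
  atom 6: C, bond orders sum to 3 (valence 4) → 1 H
  atom 7: C, bond orders sum to 3 (valence 4) → 1 H
  atom 8: C, bond orders sum to 4 (valence 4) → 0 H
  atom 9: C, bond orders sum to 2 (valence 4) → 2 H
  atom 10: C, bond orders sum to 2 (valence 4) → 2 H
  atom 11: C, bond orders sum to 2 (valence 4) → 2 H
  atom 12: C, bond orders sum to 2 (valence 4) → 2 H
  atom 13: C, bond orders sum to 4 (valence 4) → 0 H
  atom 14: O, bond orders sum to 1 (valence 2) → 1 H
  atom 15: O, bond orders sum to 2 (valence 2) → 0 H
Total hydrogens: 14.

14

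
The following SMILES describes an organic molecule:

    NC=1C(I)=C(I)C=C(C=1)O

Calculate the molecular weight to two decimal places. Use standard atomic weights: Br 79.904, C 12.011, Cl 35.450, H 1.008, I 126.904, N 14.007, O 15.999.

360.92 g/mol

First, the molecular formula is C6H5I2NO (counting implicit H from valence).
  C: 6 × 12.011 = 72.066
  H: 5 × 1.008 = 5.040
  I: 2 × 126.904 = 253.808
  N: 1 × 14.007 = 14.007
  O: 1 × 15.999 = 15.999
Sum: 6×12.011 + 5×1.008 + 2×126.904 + 1×14.007 + 1×15.999 = 360.920 → 360.92 g/mol.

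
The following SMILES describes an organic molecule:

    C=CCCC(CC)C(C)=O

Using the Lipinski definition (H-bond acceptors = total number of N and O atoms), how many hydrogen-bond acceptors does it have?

1

N atoms: 0; O atoms: 1.
Lipinski HBA = 0 + 1 = 1.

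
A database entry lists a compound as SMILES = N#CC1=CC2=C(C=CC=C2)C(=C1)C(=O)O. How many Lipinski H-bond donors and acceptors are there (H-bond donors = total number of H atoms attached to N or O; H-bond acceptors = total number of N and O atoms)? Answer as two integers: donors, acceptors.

1, 3

Donors: find every N or O and count the H atoms it carries.
  atom 1 (N): bond orders sum to 3 → 0 H
  atom 14 (O): bond orders sum to 2 → 0 H
  atom 15 (O): bond orders sum to 1 → 1 H
Lipinski HBD = 1.
Acceptors: N atoms = 1, O atoms = 2 → HBA = 3.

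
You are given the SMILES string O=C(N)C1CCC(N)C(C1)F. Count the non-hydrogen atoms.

11

Every atom symbol written in the SMILES (organic subset) is one heavy atom; implicit H are not written.
Heavy atoms by element → C:7, F:1, N:2, O:1.
Total: 11.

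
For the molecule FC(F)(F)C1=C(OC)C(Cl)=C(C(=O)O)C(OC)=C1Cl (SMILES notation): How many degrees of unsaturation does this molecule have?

5

Molecular formula: C10H7Cl2F3O4.
DoU = (2C + 2 + N − H − X) / 2, where X is the halogen count and O/S are ignored.
    = (2·10 + 2 + 0 − 7 − 5) / 2 = 10 / 2 = 5.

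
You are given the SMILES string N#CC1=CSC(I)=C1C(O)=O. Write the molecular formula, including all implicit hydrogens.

C6H2INO2S

Walk through each heavy atom and fill implicit hydrogens from standard valence (C 4, N 3, O 2, S 2, halogen 1):
  atom 1: N, bond orders sum to 3 (valence 3) → 0 H
  atom 2: C, bond orders sum to 4 (valence 4) → 0 H
  atom 3: C, bond orders sum to 4 (valence 4) → 0 H
  atom 4: C, bond orders sum to 3 (valence 4) → 1 H
  atom 5: S, bond orders sum to 2 (valence 2) → 0 H
  atom 6: C, bond orders sum to 4 (valence 4) → 0 H
  atom 7: I (halogen, monovalent) → 0 H
  atom 8: C, bond orders sum to 4 (valence 4) → 0 H
  atom 9: C, bond orders sum to 4 (valence 4) → 0 H
  atom 10: O, bond orders sum to 1 (valence 2) → 1 H
  atom 11: O, bond orders sum to 2 (valence 2) → 0 H
Totals → C:6, H:2, I:1, N:1, O:2, S:1.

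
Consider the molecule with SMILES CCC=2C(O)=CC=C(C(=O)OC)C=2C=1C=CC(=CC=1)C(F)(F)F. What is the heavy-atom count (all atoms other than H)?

23

Every atom symbol written in the SMILES (organic subset) is one heavy atom; implicit H are not written.
Heavy atoms by element → C:17, F:3, O:3.
Total: 23.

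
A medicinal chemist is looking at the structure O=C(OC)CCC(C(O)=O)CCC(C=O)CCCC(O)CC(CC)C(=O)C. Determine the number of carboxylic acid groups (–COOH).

1

The carboxylic acid motif appears at heavy-atom position 8 in the SMILES.
Other groups present: 1 aldehyde, 1 ester, 1 hydroxyl, 1 ketone.
Carboxylic acid count: 1.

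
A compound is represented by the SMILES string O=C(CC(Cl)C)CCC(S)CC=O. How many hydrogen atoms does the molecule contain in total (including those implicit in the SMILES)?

Walk through each heavy atom and fill implicit hydrogens from standard valence (C 4, N 3, O 2, S 2, halogen 1):
  atom 1: O, bond orders sum to 2 (valence 2) → 0 H
  atom 2: C, bond orders sum to 4 (valence 4) → 0 H
  atom 3: C, bond orders sum to 2 (valence 4) → 2 H
  atom 4: C, bond orders sum to 3 (valence 4) → 1 H
  atom 5: Cl (halogen, monovalent) → 0 H
  atom 6: C, bond orders sum to 1 (valence 4) → 3 H
  atom 7: C, bond orders sum to 2 (valence 4) → 2 H
  atom 8: C, bond orders sum to 2 (valence 4) → 2 H
  atom 9: C, bond orders sum to 3 (valence 4) → 1 H
  atom 10: S, bond orders sum to 1 (valence 2) → 1 H
  atom 11: C, bond orders sum to 2 (valence 4) → 2 H
  atom 12: C, bond orders sum to 3 (valence 4) → 1 H
  atom 13: O, bond orders sum to 2 (valence 2) → 0 H
Total hydrogens: 15.

15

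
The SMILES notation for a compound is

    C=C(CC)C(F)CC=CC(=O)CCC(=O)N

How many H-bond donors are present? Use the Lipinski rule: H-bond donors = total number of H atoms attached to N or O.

2

Donors: find every N or O and count the H atoms it carries.
  atom 11 (O): bond orders sum to 2 → 0 H
  atom 15 (O): bond orders sum to 2 → 0 H
  atom 16 (N): bond orders sum to 1 → 2 H
Lipinski HBD = 2.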